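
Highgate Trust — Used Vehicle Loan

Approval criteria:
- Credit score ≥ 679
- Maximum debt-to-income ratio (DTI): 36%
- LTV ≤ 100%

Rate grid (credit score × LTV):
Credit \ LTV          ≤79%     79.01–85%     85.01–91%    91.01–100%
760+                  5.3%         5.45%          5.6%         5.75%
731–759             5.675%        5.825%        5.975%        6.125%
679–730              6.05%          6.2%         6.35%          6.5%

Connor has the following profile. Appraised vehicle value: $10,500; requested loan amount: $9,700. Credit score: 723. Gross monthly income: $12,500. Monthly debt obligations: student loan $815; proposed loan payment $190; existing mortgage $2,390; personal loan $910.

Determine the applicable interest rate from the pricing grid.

6.5%

Credit score 723 ≥ 679; Total monthly debts = (815 + 190 + 2,390 + 910) = 4,305. Debt-to-income = 4,305/12,500 = 34.4% — meets 36% limit
LTV = 9,700/10,500 = 92.4% ≤ 100%
Row: 723 falls in 679–730. Column: 92.4% falls in 91.01–100%. Rate = 6.5%.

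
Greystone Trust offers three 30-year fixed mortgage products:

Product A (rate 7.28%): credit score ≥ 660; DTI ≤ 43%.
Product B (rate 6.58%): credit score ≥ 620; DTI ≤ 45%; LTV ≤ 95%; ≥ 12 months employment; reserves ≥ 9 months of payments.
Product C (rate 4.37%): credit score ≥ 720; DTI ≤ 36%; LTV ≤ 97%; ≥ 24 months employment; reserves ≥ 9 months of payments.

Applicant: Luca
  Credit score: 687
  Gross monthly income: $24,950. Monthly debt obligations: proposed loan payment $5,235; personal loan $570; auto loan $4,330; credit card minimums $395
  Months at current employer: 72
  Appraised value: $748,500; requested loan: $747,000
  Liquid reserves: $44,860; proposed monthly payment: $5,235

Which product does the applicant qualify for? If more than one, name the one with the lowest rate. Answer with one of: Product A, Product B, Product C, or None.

Total debts = (5,235 + 570 + 4,330 + 395) = 10,530; DTI = 10,530/24,950 = 42.2%.
LTV = 747,000/748,500 = 99.8%.
Reserves = 44,860/5,235 = 8.6 months.
Product A: score 687 ≥ 660; DTI 42.2% ≤ 43% → qualifies.
Product B: score 687 ≥ 620; DTI 42.2% ≤ 45%; LTV 99.8% > 95%; employment 72 ≥ 12 mo; reserves 8.6 < 9 mo → does not qualify.
Product C: score 687 < 720; DTI 42.2% > 36%; LTV 99.8% > 97%; employment 72 ≥ 24 mo; reserves 8.6 < 9 mo → does not qualify.

Product A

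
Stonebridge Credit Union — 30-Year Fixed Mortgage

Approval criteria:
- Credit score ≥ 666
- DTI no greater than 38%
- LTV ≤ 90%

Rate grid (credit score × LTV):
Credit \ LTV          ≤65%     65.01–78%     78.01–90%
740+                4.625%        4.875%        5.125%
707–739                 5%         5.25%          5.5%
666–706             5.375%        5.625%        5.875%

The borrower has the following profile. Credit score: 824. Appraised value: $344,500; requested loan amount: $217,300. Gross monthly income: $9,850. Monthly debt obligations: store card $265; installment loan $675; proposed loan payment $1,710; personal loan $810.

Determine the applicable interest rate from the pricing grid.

Credit score 824 ≥ 666; Total monthly debts = (265 + 675 + 1,710 + 810) = 3,460. Debt-to-income = 3,460/9,850 = 35.1% — meets 38% limit
LTV = 217,300/344,500 = 63.1% ≤ 90%
Score 824 is in the 740+ band; LTV 63.1% is in the ≤65% band → 4.625%.

4.625%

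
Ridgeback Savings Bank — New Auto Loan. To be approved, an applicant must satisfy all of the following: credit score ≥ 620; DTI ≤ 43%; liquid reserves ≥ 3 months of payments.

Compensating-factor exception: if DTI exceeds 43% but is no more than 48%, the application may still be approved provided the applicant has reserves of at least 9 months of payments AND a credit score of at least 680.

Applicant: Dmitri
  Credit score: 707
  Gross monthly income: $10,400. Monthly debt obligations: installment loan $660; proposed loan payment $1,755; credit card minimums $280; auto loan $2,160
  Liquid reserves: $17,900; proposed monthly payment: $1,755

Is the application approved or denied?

Approved

Credit score 707 ≥ 620 (meets base)
Total debts = (660 + 1,755 + 280 + 2,160) = 4,855. DTI = 4,855/10,400 = 46.7% > 43% — standard DTI limit exceeded.
Reserves: 17,900 ÷ 1,755 = 10.2 months (meets 3-month minimum)
DTI 46.7% is within the 43%–48% exception band; checking compensating factors.
Reserves 10.2 ≥ 9 months; credit score 707 ≥ 680.
Both compensating conditions met → exception applies.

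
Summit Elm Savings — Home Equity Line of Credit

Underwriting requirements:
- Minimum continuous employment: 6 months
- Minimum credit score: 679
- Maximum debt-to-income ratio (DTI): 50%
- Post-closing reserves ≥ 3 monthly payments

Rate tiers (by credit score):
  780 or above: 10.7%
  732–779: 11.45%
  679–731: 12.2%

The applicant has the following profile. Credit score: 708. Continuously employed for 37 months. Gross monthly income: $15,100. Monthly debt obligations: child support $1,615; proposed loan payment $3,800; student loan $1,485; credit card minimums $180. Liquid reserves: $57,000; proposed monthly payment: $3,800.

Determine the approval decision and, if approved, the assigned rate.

Credit score 708 ≥ 679 (meets minimum)
Total monthly debts = (1,615 + 3,800 + 1,485 + 180) = 7,080. Debt-to-income = 7,080/15,100 = 46.9% — meets 50% limit
Reserves = 57,000/3,800 = 15.0 months ≥ 3
Employment 37 ≥ 6 months
All requirements met. Score 708 falls in the 679–731 tier → 12.2%.

Approved at 12.2%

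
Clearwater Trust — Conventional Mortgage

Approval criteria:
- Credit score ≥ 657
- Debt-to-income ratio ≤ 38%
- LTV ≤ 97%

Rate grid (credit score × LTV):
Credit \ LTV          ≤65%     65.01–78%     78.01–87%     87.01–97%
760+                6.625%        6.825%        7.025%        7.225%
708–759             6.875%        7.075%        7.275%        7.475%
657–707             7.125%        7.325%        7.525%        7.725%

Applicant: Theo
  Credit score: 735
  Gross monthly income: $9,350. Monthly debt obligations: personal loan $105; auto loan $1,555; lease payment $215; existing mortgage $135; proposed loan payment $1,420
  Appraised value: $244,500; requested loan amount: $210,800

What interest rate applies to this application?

7.275%

Credit score 735 ≥ 657; Total monthly debts = (105 + 1,555 + 215 + 135 + 1,420) = 3,430. DTI = 3,430/9,350 = 36.7% ≤ 38%
LTV = 210,800/244,500 = 86.2% ≤ 97%
Row: 735 falls in 708–759. Column: 86.2% falls in 78.01–87%. Rate = 7.275%.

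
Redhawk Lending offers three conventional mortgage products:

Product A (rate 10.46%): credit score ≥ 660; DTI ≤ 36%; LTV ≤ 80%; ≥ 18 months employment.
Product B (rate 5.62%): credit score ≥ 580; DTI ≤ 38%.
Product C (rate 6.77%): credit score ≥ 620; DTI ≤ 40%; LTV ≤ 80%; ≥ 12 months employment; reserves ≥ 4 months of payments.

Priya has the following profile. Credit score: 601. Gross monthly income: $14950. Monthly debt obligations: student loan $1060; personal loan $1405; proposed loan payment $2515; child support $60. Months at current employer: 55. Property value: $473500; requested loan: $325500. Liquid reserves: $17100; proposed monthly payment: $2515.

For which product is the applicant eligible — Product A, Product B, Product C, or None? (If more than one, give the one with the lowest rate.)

Total debts = (1,060 + 1,405 + 2,515 + 60) = 5,040; DTI = 5,040/14,950 = 33.7%.
LTV = 325,500/473,500 = 68.7%.
Reserves = 17,100/2,515 = 6.8 months.
Product A: score 601 < 660; DTI 33.7% ≤ 36%; LTV 68.7% ≤ 80%; employment 55 ≥ 18 mo → does not qualify.
Product B: score 601 ≥ 580; DTI 33.7% ≤ 38% → qualifies.
Product C: score 601 < 620; DTI 33.7% ≤ 40%; LTV 68.7% ≤ 80%; employment 55 ≥ 12 mo; reserves 6.8 ≥ 4 mo → does not qualify.

Product B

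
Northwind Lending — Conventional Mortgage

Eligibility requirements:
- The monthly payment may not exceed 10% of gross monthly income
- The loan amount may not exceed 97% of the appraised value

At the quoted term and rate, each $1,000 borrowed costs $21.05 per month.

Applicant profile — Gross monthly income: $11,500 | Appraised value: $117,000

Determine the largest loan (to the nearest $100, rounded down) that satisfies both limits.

Payment cap: 10% × $11,500 = $1,150/month.
At $21.05 per $1,000, that supports 1,150/21.05 × 1,000 ≈ $54,631 → $54,600.
LTV cap: 97% × $117,000 = $113,490 → $113,400.
Binding constraint: payment-to-income.

$54,600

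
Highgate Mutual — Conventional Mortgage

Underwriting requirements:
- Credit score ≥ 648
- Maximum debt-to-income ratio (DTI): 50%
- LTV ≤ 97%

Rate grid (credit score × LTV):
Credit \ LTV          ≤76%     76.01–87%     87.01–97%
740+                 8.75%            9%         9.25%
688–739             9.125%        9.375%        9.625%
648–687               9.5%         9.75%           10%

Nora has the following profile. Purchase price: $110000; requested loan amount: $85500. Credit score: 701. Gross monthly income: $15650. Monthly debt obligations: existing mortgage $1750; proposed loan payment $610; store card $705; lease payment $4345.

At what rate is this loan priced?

9.375%

Credit score 701 ≥ 648; Total monthly debts = (1,750 + 610 + 705 + 4,345) = 7,410. DTI: 7,410 ÷ 15,650 = 47.3%, within the 50% cap
Loan-to-value = 85,500/110,000 = 77.7% — pass (97% max)
Score 701 is in the 688–739 band; LTV 77.7% is in the 76.01–87% band → 9.375%.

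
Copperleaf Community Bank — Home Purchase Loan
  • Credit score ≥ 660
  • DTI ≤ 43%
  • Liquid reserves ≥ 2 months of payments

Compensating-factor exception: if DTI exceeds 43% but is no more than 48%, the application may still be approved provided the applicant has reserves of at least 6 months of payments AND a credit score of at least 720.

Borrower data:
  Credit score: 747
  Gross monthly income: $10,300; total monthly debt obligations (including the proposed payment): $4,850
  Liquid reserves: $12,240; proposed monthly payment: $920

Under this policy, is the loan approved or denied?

Approved

Credit score 747 ≥ 660 (meets base)
DTI = 4,850/10,300 = 47.1% > 43% — standard DTI limit exceeded.
Reserves = 12,240/920 = 13.3 months ≥ 2
DTI 47.1% is within the 43%–48% exception band; checking compensating factors.
Override check — reserves: 13.3 mo (ok); score: 747 (ok).
Both compensating conditions met → exception applies.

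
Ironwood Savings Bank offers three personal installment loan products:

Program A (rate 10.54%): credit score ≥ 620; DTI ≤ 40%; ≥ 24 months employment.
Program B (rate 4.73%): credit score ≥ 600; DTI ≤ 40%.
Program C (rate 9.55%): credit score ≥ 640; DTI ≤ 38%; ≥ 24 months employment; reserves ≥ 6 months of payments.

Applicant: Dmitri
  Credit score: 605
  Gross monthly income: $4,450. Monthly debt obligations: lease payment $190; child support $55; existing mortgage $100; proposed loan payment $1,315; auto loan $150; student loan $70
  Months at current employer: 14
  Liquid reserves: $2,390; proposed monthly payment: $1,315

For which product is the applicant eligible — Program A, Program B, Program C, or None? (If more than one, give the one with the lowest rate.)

None

Total debts = (190 + 55 + 100 + 1,315 + 150 + 70) = 1,880; DTI = 1,880/4,450 = 42.2%.
Reserves = 2,390/1,315 = 1.8 months.
Program A: score 605 < 620; DTI 42.2% > 40%; employment 14 < 24 mo → does not qualify.
Program B: score 605 ≥ 600; DTI 42.2% > 40% → does not qualify.
Program C: score 605 < 640; DTI 42.2% > 38%; employment 14 < 24 mo; reserves 1.8 < 6 mo → does not qualify.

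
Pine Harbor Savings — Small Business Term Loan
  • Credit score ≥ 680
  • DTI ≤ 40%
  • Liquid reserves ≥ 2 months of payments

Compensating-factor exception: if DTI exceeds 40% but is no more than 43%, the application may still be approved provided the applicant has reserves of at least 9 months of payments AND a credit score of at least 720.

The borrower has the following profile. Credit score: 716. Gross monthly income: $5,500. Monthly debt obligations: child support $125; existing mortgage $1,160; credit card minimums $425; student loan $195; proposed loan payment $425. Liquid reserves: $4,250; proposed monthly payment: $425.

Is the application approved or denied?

Credit score 716 ≥ 680 (meets base)
Total debts = (125 + 1,160 + 425 + 195 + 425) = 2,330. DTI: 2,330 ÷ 5,500 = 42.4%, over the 40% base limit.
Reserves: 4,250 ÷ 425 = 10.0 months (meets 2-month minimum)
42.4% falls in the override range (40%–43%), so the compensating-factor test applies.
Reserves 10.0 ≥ 9 months; credit score 716 < 720.
Compensating-factor requirement not fully met.

Denied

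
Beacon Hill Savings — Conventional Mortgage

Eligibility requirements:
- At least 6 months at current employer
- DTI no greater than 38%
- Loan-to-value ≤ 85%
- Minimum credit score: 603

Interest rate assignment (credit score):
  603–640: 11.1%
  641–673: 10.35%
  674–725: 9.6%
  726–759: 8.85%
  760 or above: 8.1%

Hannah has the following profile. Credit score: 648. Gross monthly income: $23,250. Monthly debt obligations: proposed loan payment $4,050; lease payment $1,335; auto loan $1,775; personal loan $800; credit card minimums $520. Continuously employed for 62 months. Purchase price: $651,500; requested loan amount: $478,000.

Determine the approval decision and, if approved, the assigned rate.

Credit score 648 ≥ 603 (meets minimum)
Total monthly debts = (4,050 + 1,335 + 1,775 + 800 + 520) = 8,480. DTI: 8,480 ÷ 23,250 = 36.5%, within the 38% cap
Loan-to-value = 478,000/651,500 = 73.4% — pass (85% max)
Employment 62 ≥ 6 months
All requirements met. Score 648 falls in the 641–673 tier → 10.35%.

Approved at 10.35%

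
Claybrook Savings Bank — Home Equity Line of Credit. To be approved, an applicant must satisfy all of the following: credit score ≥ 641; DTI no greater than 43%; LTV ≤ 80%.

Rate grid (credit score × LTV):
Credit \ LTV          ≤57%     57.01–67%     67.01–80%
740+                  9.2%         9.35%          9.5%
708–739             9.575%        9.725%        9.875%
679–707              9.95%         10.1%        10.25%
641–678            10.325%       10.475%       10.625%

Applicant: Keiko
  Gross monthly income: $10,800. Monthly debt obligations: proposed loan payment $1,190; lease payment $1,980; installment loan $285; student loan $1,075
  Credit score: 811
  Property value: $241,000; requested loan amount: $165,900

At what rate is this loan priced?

Credit score 811 ≥ 641; Total monthly debts = (1,190 + 1,980 + 285 + 1,075) = 4,530. DTI: 4,530 ÷ 10,800 = 41.9%, within the 43% cap
LTV: 165,900 ÷ 241,000 = 68.8%, within 80% cap
Score 811 is in the 740+ band; LTV 68.8% is in the 67.01–80% band → 9.5%.

9.5%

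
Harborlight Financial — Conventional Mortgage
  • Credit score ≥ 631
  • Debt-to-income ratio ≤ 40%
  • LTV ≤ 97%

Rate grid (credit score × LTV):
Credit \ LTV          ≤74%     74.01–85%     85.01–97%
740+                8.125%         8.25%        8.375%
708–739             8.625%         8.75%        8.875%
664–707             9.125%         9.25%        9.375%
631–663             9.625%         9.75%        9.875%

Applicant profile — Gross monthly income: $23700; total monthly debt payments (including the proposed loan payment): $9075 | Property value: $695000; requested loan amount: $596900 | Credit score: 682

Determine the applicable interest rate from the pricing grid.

Credit score 682 ≥ 631; DTI = 9,075/23,700 = 38.3% ≤ 40%
LTV = 596,900/695,000 = 85.9% ≤ 97%
Score 682 is in the 664–707 band; LTV 85.9% is in the 85.01–97% band → 9.375%.

9.375%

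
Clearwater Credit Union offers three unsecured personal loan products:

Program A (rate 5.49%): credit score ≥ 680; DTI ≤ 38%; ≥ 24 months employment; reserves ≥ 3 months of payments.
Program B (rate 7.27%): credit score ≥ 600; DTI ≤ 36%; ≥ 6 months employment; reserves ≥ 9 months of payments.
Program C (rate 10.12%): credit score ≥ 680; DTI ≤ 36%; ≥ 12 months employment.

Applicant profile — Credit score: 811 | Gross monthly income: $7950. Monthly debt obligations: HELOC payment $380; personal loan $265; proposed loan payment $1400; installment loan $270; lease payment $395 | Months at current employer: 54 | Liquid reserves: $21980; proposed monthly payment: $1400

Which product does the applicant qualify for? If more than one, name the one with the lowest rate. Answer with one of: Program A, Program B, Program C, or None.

Total debts = (380 + 265 + 1,400 + 270 + 395) = 2,710; DTI = 2,710/7,950 = 34.1%.
Reserves = 21,980/1,400 = 15.7 months.
Program A: score 811 ≥ 680; DTI 34.1% ≤ 38%; employment 54 ≥ 24 mo; reserves 15.7 ≥ 3 mo → qualifies.
Program B: score 811 ≥ 600; DTI 34.1% ≤ 36%; employment 54 ≥ 6 mo; reserves 15.7 ≥ 9 mo → qualifies.
Program C: score 811 ≥ 680; DTI 34.1% ≤ 36%; employment 54 ≥ 12 mo → qualifies.
Qualifying: Program A, Program B, Program C. Lowest rate is 5.49% → Program A.

Program A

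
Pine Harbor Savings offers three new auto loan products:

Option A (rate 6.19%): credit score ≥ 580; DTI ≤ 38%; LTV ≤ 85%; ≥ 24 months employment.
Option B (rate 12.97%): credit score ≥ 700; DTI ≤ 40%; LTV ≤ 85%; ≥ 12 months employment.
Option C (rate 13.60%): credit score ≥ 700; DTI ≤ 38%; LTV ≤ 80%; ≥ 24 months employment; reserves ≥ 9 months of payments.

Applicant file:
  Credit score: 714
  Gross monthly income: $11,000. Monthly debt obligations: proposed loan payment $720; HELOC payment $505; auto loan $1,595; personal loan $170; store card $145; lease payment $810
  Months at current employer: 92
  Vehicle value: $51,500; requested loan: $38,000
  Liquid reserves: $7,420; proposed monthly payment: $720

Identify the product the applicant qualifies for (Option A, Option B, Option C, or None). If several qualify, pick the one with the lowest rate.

Option A

Total debts = (720 + 505 + 1,595 + 170 + 145 + 810) = 3,945; DTI = 3,945/11,000 = 35.9%.
LTV = 38,000/51,500 = 73.8%.
Reserves = 7,420/720 = 10.3 months.
Option A: score 714 ≥ 580; DTI 35.9% ≤ 38%; LTV 73.8% ≤ 85%; employment 92 ≥ 24 mo → qualifies.
Option B: score 714 ≥ 700; DTI 35.9% ≤ 40%; LTV 73.8% ≤ 85%; employment 92 ≥ 12 mo → qualifies.
Option C: score 714 ≥ 700; DTI 35.9% ≤ 38%; LTV 73.8% ≤ 80%; employment 92 ≥ 24 mo; reserves 10.3 ≥ 9 mo → qualifies.
Qualifying: Option A, Option B, Option C. Lowest rate is 6.19% → Option A.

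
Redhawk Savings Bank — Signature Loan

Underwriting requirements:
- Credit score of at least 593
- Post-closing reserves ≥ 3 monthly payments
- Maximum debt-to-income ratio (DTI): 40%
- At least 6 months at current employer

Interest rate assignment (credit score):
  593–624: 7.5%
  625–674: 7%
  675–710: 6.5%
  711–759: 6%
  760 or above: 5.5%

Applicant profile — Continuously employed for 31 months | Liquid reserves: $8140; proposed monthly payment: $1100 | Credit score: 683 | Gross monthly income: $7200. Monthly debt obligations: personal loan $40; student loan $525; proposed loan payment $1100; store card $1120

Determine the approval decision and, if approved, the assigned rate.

Approved at 6.5%

Credit score 683 ≥ 593 (meets minimum)
Employment 31 ≥ 6 months
Reserves = 8,140/1,100 = 7.4 months ≥ 3
Total monthly debts = (40 + 525 + 1,100 + 1,120) = 2,785. DTI = 2,785/7,200 = 38.7% ≤ 40%
All requirements met. Score 683 falls in the 675–710 tier → 6.5%.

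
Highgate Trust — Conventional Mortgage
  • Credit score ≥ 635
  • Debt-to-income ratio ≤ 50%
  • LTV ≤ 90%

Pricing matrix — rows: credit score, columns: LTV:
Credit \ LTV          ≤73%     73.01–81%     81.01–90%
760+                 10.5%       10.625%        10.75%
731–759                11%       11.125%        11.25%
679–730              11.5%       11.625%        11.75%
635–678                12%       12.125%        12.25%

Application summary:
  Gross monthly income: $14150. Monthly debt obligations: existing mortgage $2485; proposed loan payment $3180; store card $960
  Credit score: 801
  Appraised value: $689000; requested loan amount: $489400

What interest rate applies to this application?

10.5%

Credit score 801 ≥ 635; Total monthly debts = (2,485 + 3,180 + 960) = 6,625. Debt-to-income = 6,625/14,150 = 46.8% — meets 50% limit
LTV = 489,400/689,000 = 71% ≤ 90%
Credit 801 → row 760+; LTV 71% → column ≤73%. Grid cell → 10.5%.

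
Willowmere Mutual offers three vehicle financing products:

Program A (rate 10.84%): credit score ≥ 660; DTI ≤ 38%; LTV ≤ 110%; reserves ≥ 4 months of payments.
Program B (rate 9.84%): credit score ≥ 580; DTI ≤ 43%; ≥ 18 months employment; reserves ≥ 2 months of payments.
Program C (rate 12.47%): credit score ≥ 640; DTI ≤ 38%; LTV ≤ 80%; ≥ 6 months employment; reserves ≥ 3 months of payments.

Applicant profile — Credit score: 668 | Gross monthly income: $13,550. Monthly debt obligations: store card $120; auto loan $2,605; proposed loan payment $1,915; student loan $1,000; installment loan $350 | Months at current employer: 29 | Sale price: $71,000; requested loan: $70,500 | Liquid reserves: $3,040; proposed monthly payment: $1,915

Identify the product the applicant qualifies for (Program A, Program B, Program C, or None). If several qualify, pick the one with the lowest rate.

Total debts = (120 + 2,605 + 1,915 + 1,000 + 350) = 5,990; DTI = 5,990/13,550 = 44.2%.
LTV = 70,500/71,000 = 99.3%.
Reserves = 3,040/1,915 = 1.6 months.
Program A: score 668 ≥ 660; DTI 44.2% > 38%; LTV 99.3% ≤ 110%; reserves 1.6 < 4 mo → does not qualify.
Program B: score 668 ≥ 580; DTI 44.2% > 43%; employment 29 ≥ 18 mo; reserves 1.6 < 2 mo → does not qualify.
Program C: score 668 ≥ 640; DTI 44.2% > 38%; LTV 99.3% > 80%; employment 29 ≥ 6 mo; reserves 1.6 < 3 mo → does not qualify.

None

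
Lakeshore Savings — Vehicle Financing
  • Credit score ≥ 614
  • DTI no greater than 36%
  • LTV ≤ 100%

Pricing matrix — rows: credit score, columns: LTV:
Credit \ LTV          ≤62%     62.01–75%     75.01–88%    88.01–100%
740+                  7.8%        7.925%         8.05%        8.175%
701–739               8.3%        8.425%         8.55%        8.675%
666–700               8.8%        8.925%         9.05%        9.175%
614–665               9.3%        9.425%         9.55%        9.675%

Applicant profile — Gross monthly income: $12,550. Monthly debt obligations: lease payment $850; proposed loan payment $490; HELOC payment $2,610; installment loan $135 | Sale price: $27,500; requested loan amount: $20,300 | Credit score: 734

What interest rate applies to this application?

8.425%

Credit score 734 ≥ 614; Total monthly debts = (850 + 490 + 2,610 + 135) = 4,085. DTI: 4,085 ÷ 12,550 = 32.5%, within the 36% cap
Loan-to-value = 20,300/27,500 = 73.8% — pass (100% max)
Credit 734 → row 701–739; LTV 73.8% → column 62.01–75%. Grid cell → 8.425%.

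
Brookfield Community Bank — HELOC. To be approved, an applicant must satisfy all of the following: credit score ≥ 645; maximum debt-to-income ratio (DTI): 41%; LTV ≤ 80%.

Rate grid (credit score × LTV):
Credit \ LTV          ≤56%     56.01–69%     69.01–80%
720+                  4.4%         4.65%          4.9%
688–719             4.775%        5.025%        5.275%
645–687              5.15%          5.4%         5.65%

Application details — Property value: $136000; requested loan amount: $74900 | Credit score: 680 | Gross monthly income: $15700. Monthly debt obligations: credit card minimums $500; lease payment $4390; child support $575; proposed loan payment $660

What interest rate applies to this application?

Credit score 680 ≥ 645; Total monthly debts = (500 + 4,390 + 575 + 660) = 6,125. DTI: 6,125 ÷ 15,700 = 39%, within the 41% cap
LTV = 74,900/136,000 = 55.1% ≤ 80%
Row: 680 falls in 645–687. Column: 55.1% falls in ≤56%. Rate = 5.15%.

5.15%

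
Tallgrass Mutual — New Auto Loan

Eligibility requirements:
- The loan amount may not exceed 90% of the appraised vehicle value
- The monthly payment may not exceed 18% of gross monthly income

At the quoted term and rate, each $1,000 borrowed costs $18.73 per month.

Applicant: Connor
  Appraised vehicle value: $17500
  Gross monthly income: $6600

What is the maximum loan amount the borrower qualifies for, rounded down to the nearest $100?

$15,700

Payment cap: 18% × $6,600 = $1,188/month.
At $18.73 per $1,000, that supports 1,188/18.73 × 1,000 ≈ $63,427 → $63,400.
LTV cap: 90% × $17,500 = $15,750 → $15,700.
Binding constraint: loan-to-value.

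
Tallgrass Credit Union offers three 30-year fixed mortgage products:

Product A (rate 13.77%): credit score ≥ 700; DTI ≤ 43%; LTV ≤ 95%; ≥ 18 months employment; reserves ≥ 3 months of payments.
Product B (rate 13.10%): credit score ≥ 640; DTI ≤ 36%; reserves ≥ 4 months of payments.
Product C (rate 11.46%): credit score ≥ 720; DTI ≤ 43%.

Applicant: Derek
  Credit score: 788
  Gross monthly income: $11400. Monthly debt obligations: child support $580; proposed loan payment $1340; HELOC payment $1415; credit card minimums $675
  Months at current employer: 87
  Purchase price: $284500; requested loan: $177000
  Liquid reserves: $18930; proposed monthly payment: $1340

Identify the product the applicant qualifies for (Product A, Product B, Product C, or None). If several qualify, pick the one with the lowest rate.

Product C

Total debts = (580 + 1,340 + 1,415 + 675) = 4,010; DTI = 4,010/11,400 = 35.2%.
LTV = 177,000/284,500 = 62.2%.
Reserves = 18,930/1,340 = 14.1 months.
Product A: score 788 ≥ 700; DTI 35.2% ≤ 43%; LTV 62.2% ≤ 95%; employment 87 ≥ 18 mo; reserves 14.1 ≥ 3 mo → qualifies.
Product B: score 788 ≥ 640; DTI 35.2% ≤ 36%; reserves 14.1 ≥ 4 mo → qualifies.
Product C: score 788 ≥ 720; DTI 35.2% ≤ 43% → qualifies.
Qualifying: Product A, Product B, Product C. Lowest rate is 11.46% → Product C.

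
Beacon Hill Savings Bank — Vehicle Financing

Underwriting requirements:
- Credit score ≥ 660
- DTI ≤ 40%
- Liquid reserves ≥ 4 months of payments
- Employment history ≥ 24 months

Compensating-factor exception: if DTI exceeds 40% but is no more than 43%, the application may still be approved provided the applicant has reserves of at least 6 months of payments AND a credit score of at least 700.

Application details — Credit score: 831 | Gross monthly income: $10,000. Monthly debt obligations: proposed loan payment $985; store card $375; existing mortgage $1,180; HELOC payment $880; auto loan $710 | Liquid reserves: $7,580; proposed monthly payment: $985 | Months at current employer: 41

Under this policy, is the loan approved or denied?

Credit score 831 ≥ 660 (meets base)
Total debts = (985 + 375 + 1,180 + 880 + 710) = 4,130. DTI = 4,130/10,000 = 41.3% > 40% — standard DTI limit exceeded.
Reserves: 7,580 ÷ 985 = 7.7 months (meets 4-month minimum)
Employment 41 ≥ 24 months
DTI 41.3% is within the 40%–43% exception band; checking compensating factors.
Override check — reserves: 7.7 mo (ok); score: 831 (ok).
Both compensating conditions met → exception applies.

Approved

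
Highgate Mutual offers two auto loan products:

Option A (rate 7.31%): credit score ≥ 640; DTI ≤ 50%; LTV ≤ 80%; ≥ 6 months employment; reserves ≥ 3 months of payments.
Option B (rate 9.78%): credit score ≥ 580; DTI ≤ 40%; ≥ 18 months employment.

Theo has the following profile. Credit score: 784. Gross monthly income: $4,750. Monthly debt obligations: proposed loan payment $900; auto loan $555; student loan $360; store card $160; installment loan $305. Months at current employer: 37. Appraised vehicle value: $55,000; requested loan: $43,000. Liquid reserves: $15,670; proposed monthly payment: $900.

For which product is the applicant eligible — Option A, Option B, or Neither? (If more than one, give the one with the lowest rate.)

Total debts = (900 + 555 + 360 + 160 + 305) = 2,280; DTI = 2,280/4,750 = 48%.
LTV = 43,000/55,000 = 78.2%.
Reserves = 15,670/900 = 17.4 months.
Option A: score 784 ≥ 640; DTI 48% ≤ 50%; LTV 78.2% ≤ 80%; employment 37 ≥ 6 mo; reserves 17.4 ≥ 3 mo → qualifies.
Option B: score 784 ≥ 580; DTI 48% > 40%; employment 37 ≥ 18 mo → does not qualify.

Option A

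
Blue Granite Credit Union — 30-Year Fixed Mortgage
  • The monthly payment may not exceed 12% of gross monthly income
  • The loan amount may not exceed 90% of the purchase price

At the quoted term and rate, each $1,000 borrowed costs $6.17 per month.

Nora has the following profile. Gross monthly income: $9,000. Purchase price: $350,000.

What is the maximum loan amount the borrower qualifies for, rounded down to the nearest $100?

$175,000

Payment cap: 12% × $9,000 = $1,080/month.
At $6.17 per $1,000, that supports 1,080/6.17 × 1,000 ≈ $175,040 → $175,000.
LTV cap: 90% × $350,000 = $315,000 → $315,000.
Binding constraint: payment-to-income.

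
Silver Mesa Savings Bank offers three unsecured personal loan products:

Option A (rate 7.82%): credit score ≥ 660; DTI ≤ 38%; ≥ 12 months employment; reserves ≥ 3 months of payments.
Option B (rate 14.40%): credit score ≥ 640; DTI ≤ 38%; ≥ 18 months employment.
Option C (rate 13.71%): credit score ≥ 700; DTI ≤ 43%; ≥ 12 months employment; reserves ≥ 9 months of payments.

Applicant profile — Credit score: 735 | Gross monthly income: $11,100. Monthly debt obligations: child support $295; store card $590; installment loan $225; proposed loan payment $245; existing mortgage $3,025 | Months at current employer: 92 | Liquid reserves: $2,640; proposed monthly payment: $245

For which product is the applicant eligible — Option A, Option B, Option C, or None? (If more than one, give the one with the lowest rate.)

Total debts = (295 + 590 + 225 + 245 + 3,025) = 4,380; DTI = 4,380/11,100 = 39.5%.
Reserves = 2,640/245 = 10.8 months.
Option A: score 735 ≥ 660; DTI 39.5% > 38%; employment 92 ≥ 12 mo; reserves 10.8 ≥ 3 mo → does not qualify.
Option B: score 735 ≥ 640; DTI 39.5% > 38%; employment 92 ≥ 18 mo → does not qualify.
Option C: score 735 ≥ 700; DTI 39.5% ≤ 43%; employment 92 ≥ 12 mo; reserves 10.8 ≥ 9 mo → qualifies.

Option C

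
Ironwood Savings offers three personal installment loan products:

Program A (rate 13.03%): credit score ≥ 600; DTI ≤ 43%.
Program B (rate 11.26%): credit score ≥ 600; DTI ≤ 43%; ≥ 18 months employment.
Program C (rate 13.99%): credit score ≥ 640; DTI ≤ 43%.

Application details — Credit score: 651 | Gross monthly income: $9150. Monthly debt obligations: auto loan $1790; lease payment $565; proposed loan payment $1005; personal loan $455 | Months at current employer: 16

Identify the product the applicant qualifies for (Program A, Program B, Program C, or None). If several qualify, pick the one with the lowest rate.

Program A

Total debts = (1,790 + 565 + 1,005 + 455) = 3,815; DTI = 3,815/9,150 = 41.7%.
Program A: score 651 ≥ 600; DTI 41.7% ≤ 43% → qualifies.
Program B: score 651 ≥ 600; DTI 41.7% ≤ 43%; employment 16 < 18 mo → does not qualify.
Program C: score 651 ≥ 640; DTI 41.7% ≤ 43% → qualifies.
Qualifying: Program A, Program C. Lowest rate is 13.03% → Program A.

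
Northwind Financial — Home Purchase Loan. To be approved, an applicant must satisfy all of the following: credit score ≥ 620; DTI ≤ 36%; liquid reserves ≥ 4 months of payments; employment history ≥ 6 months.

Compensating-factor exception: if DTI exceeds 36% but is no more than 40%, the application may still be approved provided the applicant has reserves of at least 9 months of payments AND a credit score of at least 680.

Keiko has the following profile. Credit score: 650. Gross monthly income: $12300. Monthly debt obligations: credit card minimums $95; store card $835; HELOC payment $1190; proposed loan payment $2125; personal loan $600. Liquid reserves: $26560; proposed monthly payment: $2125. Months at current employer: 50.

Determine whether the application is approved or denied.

Denied

Credit score 650 ≥ 620 (meets base)
Total debts = (95 + 835 + 1,190 + 2,125 + 600) = 4,845. DTI: 4,845 ÷ 12,300 = 39.4%, over the 36% base limit.
Reserves: 26,560 ÷ 2,125 = 12.5 months (meets 4-month minimum)
Employment 50 ≥ 6 months
39.4% falls in the override range (36%–40%), so the compensating-factor test applies.
Reserves 12.5 ≥ 9 months; credit score 650 < 680.
Override conditions not both satisfied; exception does not apply.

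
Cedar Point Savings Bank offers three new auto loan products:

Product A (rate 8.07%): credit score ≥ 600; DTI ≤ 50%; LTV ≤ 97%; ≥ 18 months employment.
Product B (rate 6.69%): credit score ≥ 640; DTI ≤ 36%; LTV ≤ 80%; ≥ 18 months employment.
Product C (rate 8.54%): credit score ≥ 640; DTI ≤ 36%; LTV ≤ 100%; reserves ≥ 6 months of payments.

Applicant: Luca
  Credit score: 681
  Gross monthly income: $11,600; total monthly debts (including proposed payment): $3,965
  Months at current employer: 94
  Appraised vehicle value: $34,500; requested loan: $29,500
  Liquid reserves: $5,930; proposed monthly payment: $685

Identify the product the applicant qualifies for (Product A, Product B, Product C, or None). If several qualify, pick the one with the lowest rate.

Product A

DTI = 3,965/11,600 = 34.2%.
LTV = 29,500/34,500 = 85.5%.
Reserves = 5,930/685 = 8.7 months.
Product A: score 681 ≥ 600; DTI 34.2% ≤ 50%; LTV 85.5% ≤ 97%; employment 94 ≥ 18 mo → qualifies.
Product B: score 681 ≥ 640; DTI 34.2% ≤ 36%; LTV 85.5% > 80%; employment 94 ≥ 18 mo → does not qualify.
Product C: score 681 ≥ 640; DTI 34.2% ≤ 36%; LTV 85.5% ≤ 100%; reserves 8.7 ≥ 6 mo → qualifies.
Qualifying: Product A, Product C. Lowest rate is 8.07% → Product A.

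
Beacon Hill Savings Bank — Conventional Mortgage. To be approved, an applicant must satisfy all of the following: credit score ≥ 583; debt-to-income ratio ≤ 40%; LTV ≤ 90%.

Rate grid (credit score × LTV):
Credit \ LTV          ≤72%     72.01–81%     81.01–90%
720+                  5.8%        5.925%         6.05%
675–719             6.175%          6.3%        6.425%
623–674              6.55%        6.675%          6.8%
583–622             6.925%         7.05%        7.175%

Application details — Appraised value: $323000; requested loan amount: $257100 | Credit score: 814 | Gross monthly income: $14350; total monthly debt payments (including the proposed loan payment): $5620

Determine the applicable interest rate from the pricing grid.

5.925%

Credit score 814 ≥ 583; Debt-to-income = 5,620/14,350 = 39.2% — meets 40% limit
LTV: 257,100 ÷ 323,000 = 79.6%, within 90% cap
Credit 814 → row 720+; LTV 79.6% → column 72.01–81%. Grid cell → 5.925%.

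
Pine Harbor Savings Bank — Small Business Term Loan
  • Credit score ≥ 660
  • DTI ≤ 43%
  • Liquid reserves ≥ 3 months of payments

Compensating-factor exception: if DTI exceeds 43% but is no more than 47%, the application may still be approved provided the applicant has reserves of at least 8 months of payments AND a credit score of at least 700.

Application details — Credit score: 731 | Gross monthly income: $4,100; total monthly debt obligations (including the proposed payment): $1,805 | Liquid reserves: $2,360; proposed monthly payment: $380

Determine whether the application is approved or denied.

Denied

Credit score 731 ≥ 660 (meets base)
DTI = 1,805/4,100 = 44% > 43% — standard DTI limit exceeded.
Reserves: 2,360 ÷ 380 = 6.2 months (meets 3-month minimum)
44% falls in the override range (43%–47%), so the compensating-factor test applies.
Reserves 6.2 < 8 months; credit score 731 ≥ 700.
Override conditions not both satisfied; exception does not apply.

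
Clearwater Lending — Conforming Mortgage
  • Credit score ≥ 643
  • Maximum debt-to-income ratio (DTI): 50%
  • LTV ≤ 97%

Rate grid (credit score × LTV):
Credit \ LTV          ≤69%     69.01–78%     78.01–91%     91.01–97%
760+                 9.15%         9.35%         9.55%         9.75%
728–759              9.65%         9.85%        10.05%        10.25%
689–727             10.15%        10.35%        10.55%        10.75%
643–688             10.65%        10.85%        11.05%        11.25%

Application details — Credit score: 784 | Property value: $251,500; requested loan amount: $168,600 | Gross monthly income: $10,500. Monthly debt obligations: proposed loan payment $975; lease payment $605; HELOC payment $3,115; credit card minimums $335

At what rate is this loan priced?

9.15%

Credit score 784 ≥ 643; Total monthly debts = (975 + 605 + 3,115 + 335) = 5,030. DTI = 5,030/10,500 = 47.9% ≤ 50%
LTV: 168,600 ÷ 251,500 = 67%, within 97% cap
Score 784 is in the 760+ band; LTV 67% is in the ≤69% band → 9.15%.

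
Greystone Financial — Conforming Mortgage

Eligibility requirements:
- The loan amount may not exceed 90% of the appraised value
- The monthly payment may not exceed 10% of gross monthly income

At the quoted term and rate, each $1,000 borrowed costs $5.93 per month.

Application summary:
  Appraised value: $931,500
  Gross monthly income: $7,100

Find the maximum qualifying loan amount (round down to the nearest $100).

Payment cap: 10% × $7,100 = $710/month.
At $5.93 per $1,000, that supports 710/5.93 × 1,000 ≈ $119,730 → $119,700.
LTV cap: 90% × $931,500 = $838,350 → $838,300.
Binding constraint: payment-to-income.

$119,700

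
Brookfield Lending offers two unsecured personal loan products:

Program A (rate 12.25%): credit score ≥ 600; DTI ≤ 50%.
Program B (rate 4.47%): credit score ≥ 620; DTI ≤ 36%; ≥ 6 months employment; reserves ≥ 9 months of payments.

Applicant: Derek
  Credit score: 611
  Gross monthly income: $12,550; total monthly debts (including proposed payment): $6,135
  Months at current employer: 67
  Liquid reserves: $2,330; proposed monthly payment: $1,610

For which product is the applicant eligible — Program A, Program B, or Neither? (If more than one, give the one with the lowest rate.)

DTI = 6,135/12,550 = 48.9%.
Reserves = 2,330/1,610 = 1.4 months.
Program A: score 611 ≥ 600; DTI 48.9% ≤ 50% → qualifies.
Program B: score 611 < 620; DTI 48.9% > 36%; employment 67 ≥ 6 mo; reserves 1.4 < 9 mo → does not qualify.

Program A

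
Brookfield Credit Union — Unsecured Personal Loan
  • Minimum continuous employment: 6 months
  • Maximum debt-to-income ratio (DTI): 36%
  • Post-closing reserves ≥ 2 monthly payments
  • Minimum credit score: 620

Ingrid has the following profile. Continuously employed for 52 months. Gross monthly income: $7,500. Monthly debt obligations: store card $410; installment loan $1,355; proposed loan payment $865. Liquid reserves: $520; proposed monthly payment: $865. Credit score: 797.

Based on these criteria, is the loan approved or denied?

Denied

Employment 52 ≥ 6 months
Total monthly debts = (410 + 1,355 + 865) = 2,630. DTI: 2,630 ÷ 7,500 = 35.1%, within the 36% cap
Reserves: 520 ÷ 865 = 0.6 months (below 2-month minimum)
Credit score 797 ≥ 620 (meets)
Fails on reserves.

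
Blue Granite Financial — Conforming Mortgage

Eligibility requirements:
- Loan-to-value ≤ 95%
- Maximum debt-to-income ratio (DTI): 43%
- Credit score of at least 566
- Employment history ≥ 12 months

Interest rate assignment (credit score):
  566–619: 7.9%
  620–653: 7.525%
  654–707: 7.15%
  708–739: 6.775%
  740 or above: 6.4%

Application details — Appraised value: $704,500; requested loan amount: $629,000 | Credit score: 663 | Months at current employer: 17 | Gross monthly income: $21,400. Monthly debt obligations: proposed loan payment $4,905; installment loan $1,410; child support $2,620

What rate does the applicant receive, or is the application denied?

Approved at 7.15%

Credit score 663 ≥ 566 (meets minimum)
LTV: 629,000 ÷ 704,500 = 89.3%, within 95% cap
Employment 17 ≥ 12 months
Total monthly debts = (4,905 + 1,410 + 2,620) = 8,935. Debt-to-income = 8,935/21,400 = 41.8% — meets 43% limit
All requirements met. Score 663 falls in the 654–707 tier → 7.15%.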